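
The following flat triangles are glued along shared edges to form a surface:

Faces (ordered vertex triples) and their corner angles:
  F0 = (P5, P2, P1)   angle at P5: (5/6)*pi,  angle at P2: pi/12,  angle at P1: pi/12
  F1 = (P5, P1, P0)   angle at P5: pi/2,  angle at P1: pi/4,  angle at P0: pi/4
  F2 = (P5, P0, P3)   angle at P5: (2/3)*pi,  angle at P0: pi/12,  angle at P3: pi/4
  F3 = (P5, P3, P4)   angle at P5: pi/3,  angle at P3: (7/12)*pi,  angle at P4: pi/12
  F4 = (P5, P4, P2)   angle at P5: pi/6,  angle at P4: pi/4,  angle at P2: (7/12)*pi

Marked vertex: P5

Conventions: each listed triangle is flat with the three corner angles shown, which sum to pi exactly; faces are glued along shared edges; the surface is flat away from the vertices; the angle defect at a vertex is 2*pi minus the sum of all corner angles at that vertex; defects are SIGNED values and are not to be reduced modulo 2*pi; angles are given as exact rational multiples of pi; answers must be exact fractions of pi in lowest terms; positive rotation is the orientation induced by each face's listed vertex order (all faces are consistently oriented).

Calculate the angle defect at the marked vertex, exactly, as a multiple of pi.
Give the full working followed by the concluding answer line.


Sum of corner angles at P5: (5/2)*pi
defect = 2*pi - (5/2)*pi

Answer: defect(P5) = -pi/2


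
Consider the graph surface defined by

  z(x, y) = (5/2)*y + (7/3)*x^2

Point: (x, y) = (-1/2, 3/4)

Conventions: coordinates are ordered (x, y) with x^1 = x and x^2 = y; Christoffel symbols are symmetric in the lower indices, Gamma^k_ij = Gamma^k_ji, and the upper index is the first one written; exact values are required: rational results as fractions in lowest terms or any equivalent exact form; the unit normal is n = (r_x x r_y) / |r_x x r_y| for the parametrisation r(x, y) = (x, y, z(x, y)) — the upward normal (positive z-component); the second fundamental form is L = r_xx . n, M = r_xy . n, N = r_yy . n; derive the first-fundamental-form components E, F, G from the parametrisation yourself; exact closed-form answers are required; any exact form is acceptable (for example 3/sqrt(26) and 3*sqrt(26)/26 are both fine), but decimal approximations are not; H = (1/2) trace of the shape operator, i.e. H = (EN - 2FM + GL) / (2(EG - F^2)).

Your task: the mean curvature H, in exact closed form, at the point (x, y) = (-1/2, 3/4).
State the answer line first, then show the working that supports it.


Answer: H = 3654*sqrt(457)/208849

z_x = -7/3, z_y = 5/2, z_xx = 14/3, z_xy = 0, z_yy = 0
E = 58/9, F = -35/6, G = 29/4; answer radicand W^2 = 457/36
unnormalised second-form numerators: l = 14/3, m = 0, n = 0; L = l/sqrt(457/36), and similarly M = m/sqrt(W^2), N = n/sqrt(W^2)
H = (E*n - 2*F*m + G*l) / (2*(EG - F^2)*sqrt(W^2)); E*n - 2*F*m + G*l = 203/6, EG - F^2 = 457/36, so H = (609/457)/sqrt(457/36)


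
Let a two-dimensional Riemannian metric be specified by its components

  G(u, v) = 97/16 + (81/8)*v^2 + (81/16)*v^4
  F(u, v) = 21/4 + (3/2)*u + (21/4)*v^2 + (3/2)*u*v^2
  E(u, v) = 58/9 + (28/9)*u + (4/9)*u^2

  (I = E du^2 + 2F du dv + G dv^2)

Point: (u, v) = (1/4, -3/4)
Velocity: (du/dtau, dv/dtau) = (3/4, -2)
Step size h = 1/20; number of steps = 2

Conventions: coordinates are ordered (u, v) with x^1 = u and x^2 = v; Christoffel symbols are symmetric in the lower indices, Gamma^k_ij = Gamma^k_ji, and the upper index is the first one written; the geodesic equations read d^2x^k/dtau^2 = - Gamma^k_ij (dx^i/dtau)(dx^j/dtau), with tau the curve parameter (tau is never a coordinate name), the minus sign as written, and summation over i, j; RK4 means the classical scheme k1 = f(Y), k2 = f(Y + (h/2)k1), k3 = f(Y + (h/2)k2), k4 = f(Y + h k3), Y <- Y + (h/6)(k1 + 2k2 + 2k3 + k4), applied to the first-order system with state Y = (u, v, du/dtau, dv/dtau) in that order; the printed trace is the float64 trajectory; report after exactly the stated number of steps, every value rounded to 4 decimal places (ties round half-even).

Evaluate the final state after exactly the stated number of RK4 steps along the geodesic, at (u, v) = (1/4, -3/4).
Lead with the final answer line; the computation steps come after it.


Answer: u = 0.3327, v = -0.9385, du/dtau = 0.8979, dv/dtau = -1.7744

f(Y) = (du/dtau, dv/dtau, -Gamma^u_ij Y'^i Y'^j, -Gamma^v_ij Y'^i Y'^j) with the Gammas evaluated at the stage position; h = 0.050000; intermediate values shown to 6 dp
step 0: u = 0.2500, v = -0.7500, du/dtau = 0.7500, dv/dtau = -2.0000
step 1:
  k1: at (u, v) = (0.250000, -0.750000), (du/dtau, dv/dtau) = (0.750000, -2.000000); Gamma_uuu = 0.084992, Gamma_uuv = 0.000000, Gamma_uvv = -0.430274, Gamma_vuu = 0.119520, Gamma_vuv = 0.000000, Gamma_vvv = -0.605072; k1 = (0.750000, -2.000000, 1.673286, 2.353058)
  k2: at (u, v) = (0.268750, -0.800000), (du/dtau, dv/dtau) = (0.791832, -1.941174); Gamma_uuu = 0.080033, Gamma_uuv = 0.000000, Gamma_uvv = -0.432180, Gamma_vuu = 0.117542, Gamma_vuv = 0.000000, Gamma_vvv = -0.634725; k2 = (0.791832, -1.941174, 1.578342, 2.318043)
  k3: at (u, v) = (0.269796, -0.798529), (du/dtau, dv/dtau) = (0.789459, -1.942049); Gamma_uuu = 0.080192, Gamma_uuv = 0.000000, Gamma_uvv = -0.432239, Gamma_vuu = 0.117573, Gamma_vuv = 0.000000, Gamma_vvv = -0.633725; k3 = (0.789459, -1.942049, 1.580234, 2.316851)
  k4: at (u, v) = (0.289473, -0.847102), (du/dtau, dv/dtau) = (0.829012, -1.884157); Gamma_uuu = 0.075467, Gamma_uuv = 0.000000, Gamma_uvv = -0.431517, Gamma_vuu = 0.115444, Gamma_vuv = 0.000000, Gamma_vvv = -0.660102; k4 = (0.829012, -1.884157, 1.480042, 2.264054)
  Y <- Y + (h/6)(k1 + 2k2 + 2k3 + k4): u = 0.2895, v = -0.8471, du/dtau = 0.8289, dv/dtau = -1.8843
step 2:
  k1: at (u, v) = (0.289513, -0.847088), (du/dtau, dv/dtau) = (0.828921, -1.884276); Gamma_uuu = 0.075469, Gamma_uuv = 0.000000, Gamma_uvv = -0.431520, Gamma_vuu = 0.115444, Gamma_vuv = 0.000000, Gamma_vvv = -0.660090; k1 = (0.828921, -1.884276, 1.480255, 2.264323)
  k2: at (u, v) = (0.310236, -0.894195), (du/dtau, dv/dtau) = (0.865927, -1.827668); Gamma_uuu = 0.071012, Gamma_uuv = 0.000000, Gamma_uvv = -0.428613, Gamma_vuu = 0.113194, Gamma_vuv = 0.000000, Gamma_vvv = -0.683219; k2 = (0.865927, -1.827668, 1.378480, 2.197327)
  k3: at (u, v) = (0.311161, -0.892780), (du/dtau, dv/dtau) = (0.863383, -1.829343); Gamma_uuu = 0.071157, Gamma_uuv = 0.000000, Gamma_uvv = -0.428810, Gamma_vuu = 0.113239, Gamma_vuv = 0.000000, Gamma_vvv = -0.682407; k3 = (0.863383, -1.829343, 1.381969, 2.199260)
  k4: at (u, v) = (0.332682, -0.938555), (du/dtau, dv/dtau) = (0.898019, -1.774313); Gamma_uuu = 0.066962, Gamma_uuv = 0.000000, Gamma_uvv = -0.424223, Gamma_vuu = 0.110908, Gamma_vuv = 0.000000, Gamma_vvv = -0.702631; k4 = (0.898019, -1.774313, 1.281531, 2.122573)
  Y <- Y + (h/6)(k1 + 2k2 + 2k3 + k4): u = 0.3327, v = -0.9385, du/dtau = 0.8979, dv/dtau = -1.7744


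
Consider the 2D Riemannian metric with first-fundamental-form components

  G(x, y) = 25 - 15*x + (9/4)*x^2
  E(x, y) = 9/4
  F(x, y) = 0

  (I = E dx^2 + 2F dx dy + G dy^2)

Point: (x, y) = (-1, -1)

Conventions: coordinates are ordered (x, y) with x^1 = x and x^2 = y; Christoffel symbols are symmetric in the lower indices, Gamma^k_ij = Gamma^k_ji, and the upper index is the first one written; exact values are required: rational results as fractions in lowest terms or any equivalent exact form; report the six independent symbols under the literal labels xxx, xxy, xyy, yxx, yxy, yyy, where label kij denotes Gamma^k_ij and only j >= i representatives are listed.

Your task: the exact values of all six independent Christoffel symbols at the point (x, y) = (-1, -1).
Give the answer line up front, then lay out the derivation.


Answer: Gamma_xxx = 0, Gamma_xxy = 0, Gamma_xyy = 13/3, Gamma_yxx = 0, Gamma_yxy = -3/13, Gamma_yyy = 0

E = 9/4, F = 0, G = 169/4 at the point
E_x = 0, E_y = 0, F_x = 0, F_y = 0, G_x = -39/2, G_y = 0
EG - F^2 = 1521/16;  g^inv = (16/1521) * [[169/4, 0], [0, 9/4]]
first-kind symbols [ij,l] = (1/2)(d_i g_jl + d_j g_il - d_l g_ij): [xx,x] = E_x/2 = 0, [xx,y] = F_x - E_y/2 = 0, [xy,x] = E_y/2 = 0, [xy,y] = G_x/2 = -39/4, [yy,x] = F_y - G_x/2 = 39/4, [yy,y] = G_y/2 = 0
Gamma^x_ij = (G*[ij,x] - F*[ij,y])/(EG - F^2), Gamma^y_ij = (E*[ij,y] - F*[ij,x])/(EG - F^2)


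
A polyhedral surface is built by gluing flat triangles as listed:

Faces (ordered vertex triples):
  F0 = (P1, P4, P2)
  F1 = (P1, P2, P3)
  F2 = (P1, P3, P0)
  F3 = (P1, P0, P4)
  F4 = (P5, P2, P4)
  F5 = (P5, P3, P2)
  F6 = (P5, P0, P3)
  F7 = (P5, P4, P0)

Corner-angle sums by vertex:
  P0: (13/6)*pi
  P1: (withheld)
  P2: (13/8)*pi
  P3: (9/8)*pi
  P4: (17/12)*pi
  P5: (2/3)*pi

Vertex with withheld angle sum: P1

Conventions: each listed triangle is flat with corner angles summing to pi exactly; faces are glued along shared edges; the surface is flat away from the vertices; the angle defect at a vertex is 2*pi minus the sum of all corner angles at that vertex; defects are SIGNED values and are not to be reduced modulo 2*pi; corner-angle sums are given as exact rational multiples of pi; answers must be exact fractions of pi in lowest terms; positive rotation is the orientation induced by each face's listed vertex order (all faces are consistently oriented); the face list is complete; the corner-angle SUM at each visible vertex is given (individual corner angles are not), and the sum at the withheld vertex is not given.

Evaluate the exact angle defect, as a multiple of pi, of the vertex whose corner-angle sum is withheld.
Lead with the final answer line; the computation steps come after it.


Answer: defect(P1) = pi

V = 6, E = 12, F = 8; chi = V - E + F = 2
Gauss-Bonnet: total defect = 2*pi*chi = 4*pi; visible defects sum to 3*pi


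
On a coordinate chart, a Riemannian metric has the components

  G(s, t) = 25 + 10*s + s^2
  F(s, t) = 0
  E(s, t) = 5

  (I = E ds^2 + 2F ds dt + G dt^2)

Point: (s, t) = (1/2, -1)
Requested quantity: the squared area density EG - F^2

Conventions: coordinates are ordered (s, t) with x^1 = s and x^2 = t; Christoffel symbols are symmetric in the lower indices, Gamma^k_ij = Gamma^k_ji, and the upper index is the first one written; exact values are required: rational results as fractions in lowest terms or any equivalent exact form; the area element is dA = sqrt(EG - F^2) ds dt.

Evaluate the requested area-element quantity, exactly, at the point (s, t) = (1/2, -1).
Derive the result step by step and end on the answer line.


E = 5, F = 0, G = 121/4; EG - F^2 = 605/4

Answer: EG - F^2 = 605/4


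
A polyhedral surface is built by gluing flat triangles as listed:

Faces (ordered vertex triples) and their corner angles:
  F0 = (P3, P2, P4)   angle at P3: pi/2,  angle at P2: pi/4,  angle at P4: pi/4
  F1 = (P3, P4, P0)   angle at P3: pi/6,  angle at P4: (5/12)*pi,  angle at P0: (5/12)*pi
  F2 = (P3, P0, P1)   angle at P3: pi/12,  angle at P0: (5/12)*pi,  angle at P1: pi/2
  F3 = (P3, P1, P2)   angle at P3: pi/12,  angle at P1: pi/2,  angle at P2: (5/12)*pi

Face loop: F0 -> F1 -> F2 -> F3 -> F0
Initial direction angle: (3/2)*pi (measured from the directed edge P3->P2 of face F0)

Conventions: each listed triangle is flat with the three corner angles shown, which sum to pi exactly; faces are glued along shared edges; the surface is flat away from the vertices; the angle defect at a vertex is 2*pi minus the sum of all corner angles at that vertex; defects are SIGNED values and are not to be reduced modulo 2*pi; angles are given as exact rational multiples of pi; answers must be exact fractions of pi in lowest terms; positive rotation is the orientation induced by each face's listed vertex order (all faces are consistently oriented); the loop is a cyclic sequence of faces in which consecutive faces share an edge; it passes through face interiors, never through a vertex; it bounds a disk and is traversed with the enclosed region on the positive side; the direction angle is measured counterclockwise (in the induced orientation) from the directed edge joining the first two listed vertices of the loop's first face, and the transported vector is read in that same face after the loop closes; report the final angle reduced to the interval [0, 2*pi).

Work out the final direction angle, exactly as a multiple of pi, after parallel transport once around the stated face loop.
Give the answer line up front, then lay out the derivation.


Answer: final direction angle = (2/3)*pi

enclosed vertex P3: corner angles sum to (5/6)*pi, defect = 2*pi - (5/6)*pi = (7/6)*pi
the final direction is the initial angle plus the enclosed defects, taken mod 2*pi in the induced orientation
final angle = (3/2)*pi + (7/6)*pi = (2/3)*pi (mod 2*pi)


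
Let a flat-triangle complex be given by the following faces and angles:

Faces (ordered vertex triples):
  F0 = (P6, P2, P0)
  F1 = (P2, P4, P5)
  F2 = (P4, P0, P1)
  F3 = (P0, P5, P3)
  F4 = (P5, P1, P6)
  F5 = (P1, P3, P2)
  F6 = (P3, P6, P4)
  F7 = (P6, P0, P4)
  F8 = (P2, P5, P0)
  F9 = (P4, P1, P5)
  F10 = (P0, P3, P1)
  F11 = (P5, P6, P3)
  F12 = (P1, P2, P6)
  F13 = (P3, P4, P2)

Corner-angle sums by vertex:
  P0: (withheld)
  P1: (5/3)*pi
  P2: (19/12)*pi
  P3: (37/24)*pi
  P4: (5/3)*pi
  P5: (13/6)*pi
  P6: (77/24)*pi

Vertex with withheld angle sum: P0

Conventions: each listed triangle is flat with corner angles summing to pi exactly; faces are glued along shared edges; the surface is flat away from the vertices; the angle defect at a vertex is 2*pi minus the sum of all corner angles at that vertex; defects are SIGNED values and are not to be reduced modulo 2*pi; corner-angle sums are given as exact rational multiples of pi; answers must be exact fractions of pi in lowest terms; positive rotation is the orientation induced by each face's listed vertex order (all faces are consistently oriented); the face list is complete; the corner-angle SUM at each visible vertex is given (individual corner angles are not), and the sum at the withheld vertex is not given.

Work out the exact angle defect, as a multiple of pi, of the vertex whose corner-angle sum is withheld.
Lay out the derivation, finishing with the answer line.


V = 7, E = 21, F = 14; chi = V - E + F = 0
Gauss-Bonnet: total defect = 2*pi*chi = 0; visible defects sum to pi/6

Answer: defect(P0) = -pi/6


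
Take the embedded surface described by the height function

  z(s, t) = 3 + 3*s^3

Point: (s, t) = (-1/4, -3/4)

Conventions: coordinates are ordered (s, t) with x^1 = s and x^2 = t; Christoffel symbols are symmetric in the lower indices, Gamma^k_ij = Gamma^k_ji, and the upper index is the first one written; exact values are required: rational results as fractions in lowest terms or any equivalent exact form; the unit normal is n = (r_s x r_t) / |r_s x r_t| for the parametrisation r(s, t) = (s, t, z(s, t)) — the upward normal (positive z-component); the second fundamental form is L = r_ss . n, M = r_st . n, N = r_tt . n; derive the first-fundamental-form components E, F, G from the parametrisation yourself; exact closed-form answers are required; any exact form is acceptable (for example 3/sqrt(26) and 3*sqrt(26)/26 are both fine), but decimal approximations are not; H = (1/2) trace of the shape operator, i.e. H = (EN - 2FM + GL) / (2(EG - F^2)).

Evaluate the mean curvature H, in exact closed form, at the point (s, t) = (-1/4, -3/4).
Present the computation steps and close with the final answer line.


z_s = 9/16, z_t = 0, z_ss = -9/2, z_st = 0, z_tt = 0
E = 337/256, F = 0, G = 1; answer radicand W^2 = 337/256
unnormalised second-form numerators: l = -9/2, m = 0, n = 0; L = l/sqrt(337/256), and similarly M = m/sqrt(W^2), N = n/sqrt(W^2)
H = (E*n - 2*F*m + G*l) / (2*(EG - F^2)*sqrt(W^2)); E*n - 2*F*m + G*l = -9/2, EG - F^2 = 337/256, so H = (-576/337)/sqrt(337/256)

Answer: H = -9216*sqrt(337)/113569


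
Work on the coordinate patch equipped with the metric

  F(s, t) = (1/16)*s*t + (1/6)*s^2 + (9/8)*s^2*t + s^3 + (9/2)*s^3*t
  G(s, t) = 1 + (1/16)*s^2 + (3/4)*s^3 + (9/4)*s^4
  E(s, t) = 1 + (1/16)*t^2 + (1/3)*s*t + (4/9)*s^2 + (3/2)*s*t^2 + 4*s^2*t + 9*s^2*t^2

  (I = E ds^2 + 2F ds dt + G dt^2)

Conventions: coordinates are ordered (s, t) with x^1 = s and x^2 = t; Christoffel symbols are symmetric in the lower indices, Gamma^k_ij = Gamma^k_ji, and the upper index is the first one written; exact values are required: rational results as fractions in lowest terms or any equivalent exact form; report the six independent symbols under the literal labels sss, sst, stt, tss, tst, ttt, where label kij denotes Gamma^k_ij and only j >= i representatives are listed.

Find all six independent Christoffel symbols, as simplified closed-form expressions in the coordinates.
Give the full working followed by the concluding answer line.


E = 1 + (1/16)*t^2 + (1/3)*s*t + (4/9)*s^2 + (3/2)*s*t^2 + 4*s^2*t + 9*s^2*t^2; F = (1/16)*s*t + (1/6)*s^2 + (9/8)*s^2*t + s^3 + (9/2)*s^3*t; G = 1 + (1/16)*s^2 + (3/4)*s^3 + (9/4)*s^4
Gamma^k_ij = (1/2) g^{kl} (d_i g_jl + d_j g_il - d_l g_ij), with g^inv = (1/(EG-F^2)) [[G, -F], [-F, E]]
first partials: E_s = (1/3)*t + (8/9)*s + (3/2)*t^2 + 8*s*t + 18*s*t^2, E_t = (1/8)*t + (1/3)*s + 3*s*t + 4*s^2 + 18*s^2*t, F_s = (1/16)*t + (1/3)*s + (9/4)*s*t + 3*s^2 + (27/2)*s^2*t, F_t = (1/16)*s + (9/8)*s^2 + (9/2)*s^3, G_s = (1/8)*s + (9/4)*s^2 + 9*s^3, G_t = 0
D = EG - F^2 = 1 + (1/16)*t^2 + (1/3)*s*t + (73/144)*s^2 + (3/2)*s*t^2 + 4*s^2*t + (3/4)*s^3 + 9*s^2*t^2 + (9/4)*s^4
expanded: Gamma^s_ss = (G E_s - 2F F_s + F E_t)/(2D), Gamma^s_st = (G E_t - F G_s)/(2D), Gamma^s_tt = (2G F_t - G G_s - F G_t)/(2D), Gamma^t_ss = (2E F_s - E E_t - F E_s)/(2D), Gamma^t_st = (E G_s - F E_t)/(2D), Gamma^t_tt = (E G_t - 2F F_t + F G_s)/(2D); substitute and cancel common factors

Answer: Gamma_sss = (1296*s*t^2 + 576*s*t + 64*s + 108*t^2 + 24*t)/(324*s^4 + 108*s^3 + 1296*s^2*t^2 + 576*s^2*t + 73*s^2 + 216*s*t^2 + 48*s*t + 9*t^2 + 144), Gamma_sst = (1296*s^2*t + 288*s^2 + 216*s*t + 24*s + 9*t)/(324*s^4 + 108*s^3 + 1296*s^2*t^2 + 576*s^2*t + 73*s^2 + 216*s*t^2 + 48*s*t + 9*t^2 + 144), Gamma_stt = 0, Gamma_tss = (648*s^2*t + 144*s^2 + 108*s*t + 24*s)/(324*s^4 + 108*s^3 + 1296*s^2*t^2 + 576*s^2*t + 73*s^2 + 216*s*t^2 + 48*s*t + 9*t^2 + 144), Gamma_tst = (648*s^3 + 162*s^2 + 9*s)/(324*s^4 + 108*s^3 + 1296*s^2*t^2 + 576*s^2*t + 73*s^2 + 216*s*t^2 + 48*s*t + 9*t^2 + 144), Gamma_ttt = 0


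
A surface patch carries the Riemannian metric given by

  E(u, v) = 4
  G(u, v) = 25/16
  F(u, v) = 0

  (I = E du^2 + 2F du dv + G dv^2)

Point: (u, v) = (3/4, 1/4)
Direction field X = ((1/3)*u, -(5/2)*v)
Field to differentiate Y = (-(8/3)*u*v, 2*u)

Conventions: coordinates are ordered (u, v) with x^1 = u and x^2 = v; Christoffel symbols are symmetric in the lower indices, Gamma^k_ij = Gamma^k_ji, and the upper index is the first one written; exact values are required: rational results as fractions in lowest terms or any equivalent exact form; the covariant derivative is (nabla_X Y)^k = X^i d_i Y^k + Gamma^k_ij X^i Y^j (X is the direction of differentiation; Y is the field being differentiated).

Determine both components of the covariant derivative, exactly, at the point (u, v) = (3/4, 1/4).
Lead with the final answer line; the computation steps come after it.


Answer: (nabla_X Y)^u = 13/12, (nabla_X Y)^v = 1/2

E = 4, F = 0, G = 25/16 at the point
E_u = 0, E_v = 0, F_u = 0, F_v = 0, G_u = 0, G_v = 0
EG - F^2 = 25/4;  g^inv = (4/25) * [[25/16, 0], [0, 4]]
first-kind symbols [ij,l] = (1/2)(d_i g_jl + d_j g_il - d_l g_ij): [uu,u] = E_u/2 = 0, [uu,v] = F_u - E_v/2 = 0, [uv,u] = E_v/2 = 0, [uv,v] = G_u/2 = 0, [vv,u] = F_v - G_u/2 = 0, [vv,v] = G_v/2 = 0
Gamma^u_ij = (G*[ij,u] - F*[ij,v])/(EG - F^2), Gamma^v_ij = (E*[ij,v] - F*[ij,u])/(EG - F^2)
Gamma_uuu = 0, Gamma_uuv = 0, Gamma_uvv = 0, Gamma_vuu = 0, Gamma_vuv = 0, Gamma_vvv = 0
X = (1/4, -5/8), Y = (-1/2, 3/2) at the point


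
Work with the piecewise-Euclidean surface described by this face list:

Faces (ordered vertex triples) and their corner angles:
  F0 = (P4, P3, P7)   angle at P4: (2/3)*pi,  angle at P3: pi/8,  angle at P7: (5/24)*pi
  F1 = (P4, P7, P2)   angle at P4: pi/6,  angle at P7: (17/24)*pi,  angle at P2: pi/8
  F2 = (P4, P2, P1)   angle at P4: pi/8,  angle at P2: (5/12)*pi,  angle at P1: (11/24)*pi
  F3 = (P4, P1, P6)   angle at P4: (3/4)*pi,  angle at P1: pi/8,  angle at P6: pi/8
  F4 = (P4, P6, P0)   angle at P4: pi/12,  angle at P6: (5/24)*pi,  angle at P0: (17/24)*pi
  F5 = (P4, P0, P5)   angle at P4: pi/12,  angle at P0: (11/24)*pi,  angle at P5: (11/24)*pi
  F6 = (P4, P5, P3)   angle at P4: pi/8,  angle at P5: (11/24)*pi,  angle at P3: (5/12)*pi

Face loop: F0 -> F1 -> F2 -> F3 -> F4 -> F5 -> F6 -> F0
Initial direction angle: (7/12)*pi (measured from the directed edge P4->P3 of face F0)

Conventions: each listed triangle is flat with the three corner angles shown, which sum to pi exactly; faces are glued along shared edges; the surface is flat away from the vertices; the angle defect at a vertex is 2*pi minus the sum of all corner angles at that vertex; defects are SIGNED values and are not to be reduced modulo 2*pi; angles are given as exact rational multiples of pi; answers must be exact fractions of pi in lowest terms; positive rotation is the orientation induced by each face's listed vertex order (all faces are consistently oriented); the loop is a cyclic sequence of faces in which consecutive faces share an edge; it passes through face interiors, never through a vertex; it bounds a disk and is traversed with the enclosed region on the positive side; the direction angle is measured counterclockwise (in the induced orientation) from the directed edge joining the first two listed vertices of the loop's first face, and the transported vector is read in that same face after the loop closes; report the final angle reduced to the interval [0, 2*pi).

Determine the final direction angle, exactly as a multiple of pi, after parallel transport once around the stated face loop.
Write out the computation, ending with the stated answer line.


enclosed vertex P4: corner angles sum to 2*pi, defect = 2*pi - 2*pi = 0
summing the enclosed defects onto the initial angle, mod 2*pi in the induced orientation:
final angle = (7/12)*pi + 0 = (7/12)*pi (mod 2*pi)

Answer: final direction angle = (7/12)*pi


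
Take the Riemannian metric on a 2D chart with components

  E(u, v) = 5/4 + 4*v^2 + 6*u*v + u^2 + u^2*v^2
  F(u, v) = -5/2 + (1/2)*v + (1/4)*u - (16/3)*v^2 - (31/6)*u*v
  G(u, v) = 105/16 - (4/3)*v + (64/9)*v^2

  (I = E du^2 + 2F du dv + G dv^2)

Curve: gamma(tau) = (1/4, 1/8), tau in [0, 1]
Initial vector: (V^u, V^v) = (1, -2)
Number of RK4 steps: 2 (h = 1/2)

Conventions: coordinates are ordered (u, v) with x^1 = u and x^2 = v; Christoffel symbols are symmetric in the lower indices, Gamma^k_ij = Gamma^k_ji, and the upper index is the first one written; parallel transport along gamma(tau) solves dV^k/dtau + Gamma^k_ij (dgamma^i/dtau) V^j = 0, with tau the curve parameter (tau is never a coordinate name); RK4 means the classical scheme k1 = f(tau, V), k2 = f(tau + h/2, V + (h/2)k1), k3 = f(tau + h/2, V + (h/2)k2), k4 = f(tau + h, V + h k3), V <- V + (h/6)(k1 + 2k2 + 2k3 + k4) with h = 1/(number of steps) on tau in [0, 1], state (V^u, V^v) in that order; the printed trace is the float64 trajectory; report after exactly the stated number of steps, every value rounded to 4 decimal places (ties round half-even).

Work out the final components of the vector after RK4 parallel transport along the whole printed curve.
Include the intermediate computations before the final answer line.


gamma'(tau) = (0, 0); f(tau, V)^k = -Gamma^k_ij(gamma(tau)) gamma'^i(tau) V^j; h = 1/2; intermediate values shown to 6 dp
curve data and Christoffel symbols at the stage parameters:
  tau = 0.000000: gamma = (0.250000, 0.125000), gamma' = (0.000000, 0.000000); Gamma_uuu = -0.072489, Gamma_uuv = 2.472554, Gamma_uvv = -4.001358, Gamma_vuu = -0.283321, Gamma_vuv = 0.995487, Gamma_vvv = -1.576854
  tau = 0.250000: gamma = (0.250000, 0.125000), gamma' = (0.000000, 0.000000); Gamma_uuu = -0.072489, Gamma_uuv = 2.472554, Gamma_uvv = -4.001358, Gamma_vuu = -0.283321, Gamma_vuv = 0.995487, Gamma_vvv = -1.576854
  tau = 0.500000: gamma = (0.250000, 0.125000), gamma' = (0.000000, 0.000000); Gamma_uuu = -0.072489, Gamma_uuv = 2.472554, Gamma_uvv = -4.001358, Gamma_vuu = -0.283321, Gamma_vuv = 0.995487, Gamma_vvv = -1.576854
  tau = 0.750000: gamma = (0.250000, 0.125000), gamma' = (0.000000, 0.000000); Gamma_uuu = -0.072489, Gamma_uuv = 2.472554, Gamma_uvv = -4.001358, Gamma_vuu = -0.283321, Gamma_vuv = 0.995487, Gamma_vvv = -1.576854
  tau = 1.000000: gamma = (0.250000, 0.125000), gamma' = (0.000000, 0.000000); Gamma_uuu = -0.072489, Gamma_uuv = 2.472554, Gamma_uvv = -4.001358, Gamma_vuu = -0.283321, Gamma_vuv = 0.995487, Gamma_vvv = -1.576854
step 0: V^u = 1.0000, V^v = -2.0000
step 1: k1 = (0.000000, 0.000000), k2 = (0.000000, 0.000000), k3 = (0.000000, 0.000000), k4 = (0.000000, 0.000000); V <- V + (h/6)(k1 + 2k2 + 2k3 + k4): V^u = 1.0000, V^v = -2.0000
step 2: k1 = (0.000000, 0.000000), k2 = (0.000000, 0.000000), k3 = (0.000000, 0.000000), k4 = (0.000000, 0.000000); V <- V + (h/6)(k1 + 2k2 + 2k3 + k4): V^u = 1.0000, V^v = -2.0000

Answer: V^u = 1.0000, V^v = -2.0000


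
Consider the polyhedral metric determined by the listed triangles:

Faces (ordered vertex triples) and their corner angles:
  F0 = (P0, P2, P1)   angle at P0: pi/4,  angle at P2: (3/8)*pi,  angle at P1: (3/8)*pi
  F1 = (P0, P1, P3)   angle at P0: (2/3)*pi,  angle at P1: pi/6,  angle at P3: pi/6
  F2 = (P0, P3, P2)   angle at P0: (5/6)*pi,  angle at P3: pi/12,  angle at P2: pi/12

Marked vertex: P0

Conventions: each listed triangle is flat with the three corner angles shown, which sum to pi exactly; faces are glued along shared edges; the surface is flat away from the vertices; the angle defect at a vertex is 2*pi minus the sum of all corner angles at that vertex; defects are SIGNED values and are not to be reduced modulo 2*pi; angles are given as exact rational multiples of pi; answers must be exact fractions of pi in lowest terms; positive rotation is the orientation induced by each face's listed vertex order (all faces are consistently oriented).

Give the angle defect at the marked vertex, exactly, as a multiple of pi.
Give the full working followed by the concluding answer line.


Sum of corner angles at P0: (7/4)*pi
defect = 2*pi - (7/4)*pi

Answer: defect(P0) = pi/4


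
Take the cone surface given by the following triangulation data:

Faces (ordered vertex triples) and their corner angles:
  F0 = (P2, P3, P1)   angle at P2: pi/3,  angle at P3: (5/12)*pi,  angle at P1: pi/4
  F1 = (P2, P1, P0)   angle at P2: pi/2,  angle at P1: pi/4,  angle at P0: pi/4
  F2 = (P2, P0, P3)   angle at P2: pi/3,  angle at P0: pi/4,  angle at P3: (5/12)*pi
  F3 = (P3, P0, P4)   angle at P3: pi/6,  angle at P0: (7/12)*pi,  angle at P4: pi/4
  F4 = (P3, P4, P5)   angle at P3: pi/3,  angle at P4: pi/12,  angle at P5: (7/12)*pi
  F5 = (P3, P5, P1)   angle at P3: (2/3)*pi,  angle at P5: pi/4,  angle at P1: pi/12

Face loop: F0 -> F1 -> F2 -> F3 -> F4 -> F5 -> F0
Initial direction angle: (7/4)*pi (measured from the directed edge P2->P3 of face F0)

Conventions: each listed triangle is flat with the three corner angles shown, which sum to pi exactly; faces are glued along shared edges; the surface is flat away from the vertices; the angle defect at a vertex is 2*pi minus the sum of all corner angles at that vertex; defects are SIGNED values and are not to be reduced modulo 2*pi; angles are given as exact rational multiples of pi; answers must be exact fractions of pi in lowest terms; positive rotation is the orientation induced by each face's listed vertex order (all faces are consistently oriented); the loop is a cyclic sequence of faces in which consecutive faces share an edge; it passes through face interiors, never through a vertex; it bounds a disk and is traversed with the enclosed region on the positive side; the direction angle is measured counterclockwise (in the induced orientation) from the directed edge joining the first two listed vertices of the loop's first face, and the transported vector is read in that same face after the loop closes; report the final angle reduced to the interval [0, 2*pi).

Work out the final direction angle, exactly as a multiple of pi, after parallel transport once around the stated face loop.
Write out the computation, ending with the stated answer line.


enclosed vertex P2: corner angles sum to (7/6)*pi, defect = 2*pi - (7/6)*pi = (5/6)*pi
enclosed vertex P3: corner angles sum to 2*pi, defect = 2*pi - 2*pi = 0
the final direction is the initial angle plus the enclosed defects, taken mod 2*pi in the induced orientation
final angle = (7/4)*pi + (5/6)*pi = (7/12)*pi (mod 2*pi)

Answer: final direction angle = (7/12)*pi


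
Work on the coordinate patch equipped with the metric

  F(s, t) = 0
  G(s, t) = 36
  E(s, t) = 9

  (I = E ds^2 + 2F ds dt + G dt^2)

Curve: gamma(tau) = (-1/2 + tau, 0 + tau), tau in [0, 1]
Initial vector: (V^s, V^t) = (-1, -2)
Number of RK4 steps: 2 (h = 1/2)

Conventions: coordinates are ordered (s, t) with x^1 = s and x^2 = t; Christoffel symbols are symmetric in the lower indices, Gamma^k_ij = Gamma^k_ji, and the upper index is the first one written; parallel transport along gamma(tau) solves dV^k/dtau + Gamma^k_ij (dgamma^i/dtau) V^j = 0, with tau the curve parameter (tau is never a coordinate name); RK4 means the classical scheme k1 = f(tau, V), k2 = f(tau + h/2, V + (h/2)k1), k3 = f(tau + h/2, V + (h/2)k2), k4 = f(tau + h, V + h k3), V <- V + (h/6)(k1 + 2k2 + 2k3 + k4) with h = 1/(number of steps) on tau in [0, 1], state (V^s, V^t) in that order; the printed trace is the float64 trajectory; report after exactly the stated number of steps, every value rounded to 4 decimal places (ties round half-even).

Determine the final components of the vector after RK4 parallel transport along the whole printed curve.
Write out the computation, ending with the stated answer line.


gamma'(tau) = (1, 1); f(tau, V)^k = -Gamma^k_ij(gamma(tau)) gamma'^i(tau) V^j; h = 1/2; intermediate values shown to 6 dp
curve data and Christoffel symbols at the stage parameters:
  tau = 0.000000: gamma = (-0.500000, 0.000000), gamma' = (1.000000, 1.000000); Gamma_sss = 0.000000, Gamma_sst = 0.000000, Gamma_stt = 0.000000, Gamma_tss = 0.000000, Gamma_tst = 0.000000, Gamma_ttt = 0.000000
  tau = 0.250000: gamma = (-0.250000, 0.250000), gamma' = (1.000000, 1.000000); Gamma_sss = 0.000000, Gamma_sst = 0.000000, Gamma_stt = 0.000000, Gamma_tss = 0.000000, Gamma_tst = 0.000000, Gamma_ttt = 0.000000
  tau = 0.500000: gamma = (0.000000, 0.500000), gamma' = (1.000000, 1.000000); Gamma_sss = 0.000000, Gamma_sst = 0.000000, Gamma_stt = 0.000000, Gamma_tss = 0.000000, Gamma_tst = 0.000000, Gamma_ttt = 0.000000
  tau = 0.750000: gamma = (0.250000, 0.750000), gamma' = (1.000000, 1.000000); Gamma_sss = 0.000000, Gamma_sst = 0.000000, Gamma_stt = 0.000000, Gamma_tss = 0.000000, Gamma_tst = 0.000000, Gamma_ttt = 0.000000
  tau = 1.000000: gamma = (0.500000, 1.000000), gamma' = (1.000000, 1.000000); Gamma_sss = 0.000000, Gamma_sst = 0.000000, Gamma_stt = 0.000000, Gamma_tss = 0.000000, Gamma_tst = 0.000000, Gamma_ttt = 0.000000
step 0: V^s = -1.0000, V^t = -2.0000
step 1: k1 = (0.000000, 0.000000), k2 = (0.000000, 0.000000), k3 = (0.000000, 0.000000), k4 = (0.000000, 0.000000); V <- V + (h/6)(k1 + 2k2 + 2k3 + k4): V^s = -1.0000, V^t = -2.0000
step 2: k1 = (0.000000, 0.000000), k2 = (0.000000, 0.000000), k3 = (0.000000, 0.000000), k4 = (0.000000, 0.000000); V <- V + (h/6)(k1 + 2k2 + 2k3 + k4): V^s = -1.0000, V^t = -2.0000

Answer: V^s = -1.0000, V^t = -2.0000


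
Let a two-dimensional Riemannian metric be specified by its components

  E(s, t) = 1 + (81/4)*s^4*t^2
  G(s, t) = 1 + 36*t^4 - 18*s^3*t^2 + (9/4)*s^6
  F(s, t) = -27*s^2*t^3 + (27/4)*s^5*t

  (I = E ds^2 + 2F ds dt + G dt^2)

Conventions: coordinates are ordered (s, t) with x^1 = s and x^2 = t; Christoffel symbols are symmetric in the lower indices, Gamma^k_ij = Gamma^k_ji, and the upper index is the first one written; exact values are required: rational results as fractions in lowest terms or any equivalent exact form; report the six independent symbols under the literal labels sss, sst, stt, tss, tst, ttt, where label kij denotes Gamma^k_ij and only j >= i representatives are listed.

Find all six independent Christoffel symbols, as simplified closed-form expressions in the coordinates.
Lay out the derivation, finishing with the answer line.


E = 1 + (81/4)*s^4*t^2; F = -27*s^2*t^3 + (27/4)*s^5*t; G = 1 + 36*t^4 - 18*s^3*t^2 + (9/4)*s^6
Gamma^k_ij = (1/2) g^{kl} (d_i g_jl + d_j g_il - d_l g_ij), with g^inv = (1/(EG-F^2)) [[G, -F], [-F, E]]
first partials: E_s = 81*s^3*t^2, E_t = (81/2)*s^4*t, F_s = -54*s*t^3 + (135/4)*s^4*t, F_t = -81*s^2*t^2 + (27/4)*s^5, G_s = -54*s^2*t^2 + (27/2)*s^5, G_t = 144*t^3 - 36*s^3*t
D = EG - F^2 = 1 + 36*t^4 - 18*s^3*t^2 + (81/4)*s^4*t^2 + (9/4)*s^6
expanded: Gamma^s_ss = (G E_s - 2F F_s + F E_t)/(2D), Gamma^s_st = (G E_t - F G_s)/(2D), Gamma^s_tt = (2G F_t - G G_s - F G_t)/(2D), Gamma^t_ss = (2E F_s - E E_t - F E_s)/(2D), Gamma^t_st = (E G_s - F E_t)/(2D), Gamma^t_tt = (E G_t - 2F F_t + F G_s)/(2D); substitute and cancel common factors

Answer: Gamma_sss = 162*s^3*t^2/(9*s^6 + 81*s^4*t^2 - 72*s^3*t^2 + 144*t^4 + 4), Gamma_sst = 81*s^4*t/(9*s^6 + 81*s^4*t^2 - 72*s^3*t^2 + 144*t^4 + 4), Gamma_stt = -216*s^2*t^2/(9*s^6 + 81*s^4*t^2 - 72*s^3*t^2 + 144*t^4 + 4), Gamma_tss = (54*s^4*t - 216*s*t^3)/(9*s^6 + 81*s^4*t^2 - 72*s^3*t^2 + 144*t^4 + 4), Gamma_tst = (27*s^5 - 108*s^2*t^2)/(9*s^6 + 81*s^4*t^2 - 72*s^3*t^2 + 144*t^4 + 4), Gamma_ttt = (-72*s^3*t + 288*t^3)/(9*s^6 + 81*s^4*t^2 - 72*s^3*t^2 + 144*t^4 + 4)


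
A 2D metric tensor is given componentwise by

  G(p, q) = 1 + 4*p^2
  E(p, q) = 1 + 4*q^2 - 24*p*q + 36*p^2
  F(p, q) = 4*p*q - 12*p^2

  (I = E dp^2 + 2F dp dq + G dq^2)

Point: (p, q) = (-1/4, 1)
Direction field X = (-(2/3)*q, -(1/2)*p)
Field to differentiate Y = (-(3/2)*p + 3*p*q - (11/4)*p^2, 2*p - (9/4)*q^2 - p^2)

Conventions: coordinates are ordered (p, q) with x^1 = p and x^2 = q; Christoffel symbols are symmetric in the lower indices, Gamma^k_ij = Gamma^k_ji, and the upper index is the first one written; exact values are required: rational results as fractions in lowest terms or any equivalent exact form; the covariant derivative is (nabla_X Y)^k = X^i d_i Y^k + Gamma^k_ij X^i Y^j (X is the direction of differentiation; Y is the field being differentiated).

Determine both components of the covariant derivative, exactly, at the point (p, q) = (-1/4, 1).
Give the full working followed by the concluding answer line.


E = 53/4, F = -7/4, G = 5/4 at the point
E_p = -42, E_q = 14, F_p = 10, F_q = -1, G_p = -2, G_q = 0
EG - F^2 = 27/2;  g^inv = (2/27) * [[5/4, 7/4], [7/4, 53/4]]
first-kind symbols [ij,l] = (1/2)(d_i g_jl + d_j g_il - d_l g_ij): [pp,p] = E_p/2 = -21, [pp,q] = F_p - E_q/2 = 3, [pq,p] = E_q/2 = 7, [pq,q] = G_p/2 = -1, [qq,p] = F_q - G_p/2 = 0, [qq,q] = G_q/2 = 0
Gamma^p_ij = (G*[ij,p] - F*[ij,q])/(EG - F^2), Gamma^q_ij = (E*[ij,q] - F*[ij,p])/(EG - F^2)
Gamma_ppp = -14/9, Gamma_ppq = 14/27, Gamma_pqq = 0, Gamma_qpp = 2/9, Gamma_qpq = -2/27, Gamma_qqq = 0
X = (-2/3, 1/8), Y = (-35/64, -45/16) at the point

Answer: (nabla_X Y)^p = -11341/6912, (nabla_X Y)^q = -15773/6912


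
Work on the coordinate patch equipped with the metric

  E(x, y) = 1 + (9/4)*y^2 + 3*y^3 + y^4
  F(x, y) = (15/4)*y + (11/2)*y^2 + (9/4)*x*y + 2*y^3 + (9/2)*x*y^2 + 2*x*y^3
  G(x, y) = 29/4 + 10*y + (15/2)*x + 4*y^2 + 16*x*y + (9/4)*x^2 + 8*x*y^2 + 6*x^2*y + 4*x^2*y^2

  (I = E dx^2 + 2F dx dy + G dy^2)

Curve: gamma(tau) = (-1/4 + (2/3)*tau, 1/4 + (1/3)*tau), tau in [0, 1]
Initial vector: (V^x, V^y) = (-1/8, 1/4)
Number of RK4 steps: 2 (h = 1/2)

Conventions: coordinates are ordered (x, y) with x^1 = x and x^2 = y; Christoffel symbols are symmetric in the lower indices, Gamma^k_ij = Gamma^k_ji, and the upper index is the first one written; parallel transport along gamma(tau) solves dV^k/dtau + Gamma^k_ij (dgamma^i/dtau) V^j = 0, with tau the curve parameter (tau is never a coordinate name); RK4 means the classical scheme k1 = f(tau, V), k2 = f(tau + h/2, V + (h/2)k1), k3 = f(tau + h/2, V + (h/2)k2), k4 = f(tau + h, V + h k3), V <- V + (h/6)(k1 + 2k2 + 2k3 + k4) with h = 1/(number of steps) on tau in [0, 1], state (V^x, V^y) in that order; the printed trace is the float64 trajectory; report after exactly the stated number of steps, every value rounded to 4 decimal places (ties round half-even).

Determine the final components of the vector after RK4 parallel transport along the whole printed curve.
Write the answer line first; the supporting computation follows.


Answer: V^x = -0.1442, V^y = 0.1617

gamma'(tau) = (2/3, 1/3); f(tau, V)^k = -Gamma^k_ij(gamma(tau)) gamma'^i(tau) V^j; h = 1/2; intermediate values shown to 6 dp
curve data and Christoffel symbols at the stage parameters:
  tau = 0.000000: gamma = (-0.250000, 0.250000), gamma' = (0.666667, 0.333333); Gamma_xxx = 0.000000, Gamma_xxy = 0.117585, Gamma_xyy = 0.088189, Gamma_yxx = 0.000000, Gamma_yxy = 0.671916, Gamma_yyy = 0.503937
  tau = 0.250000: gamma = (-0.083333, 0.333333), gamma' = (0.666667, 0.333333); Gamma_xxx = 0.000000, Gamma_xxy = 0.128672, Gamma_xyy = 0.108876, Gamma_yxx = 0.000000, Gamma_yxy = 0.628737, Gamma_yyy = 0.532009
  tau = 0.500000: gamma = (0.083333, 0.416667), gamma' = (0.666667, 0.333333); Gamma_xxx = 0.000000, Gamma_xxy = 0.132317, Gamma_xyy = 0.122866, Gamma_yxx = 0.000000, Gamma_yxy = 0.584498, Gamma_yyy = 0.542748
  tau = 0.750000: gamma = (0.250000, 0.500000), gamma' = (0.666667, 0.333333); Gamma_xxx = 0.000000, Gamma_xxy = 0.131471, Gamma_xyy = 0.131471, Gamma_yxx = 0.000000, Gamma_yxy = 0.542317, Gamma_yyy = 0.542317
  tau = 1.000000: gamma = (0.416667, 0.583333), gamma' = (0.666667, 0.333333); Gamma_xxx = 0.000000, Gamma_xxy = 0.128072, Gamma_xyy = 0.136076, Gamma_yxx = 0.000000, Gamma_yxy = 0.503506, Gamma_yyy = 0.534975
step 0: V^x = -0.1250, V^y = 0.2500
step 1: k1 = (-0.022047, -0.125984), k2 = (-0.021076, -0.102984), k3 = (-0.021788, -0.106465), k4 = (-0.019422, -0.085795); V <- V + (h/6)(k1 + 2k2 + 2k3 + k4): V^x = -0.1356, V^y = 0.1974
step 2: k1 = (-0.019522, -0.086238), k2 = (-0.016967, -0.069990), k3 = (-0.017529, -0.072308), k4 = (-0.014924, -0.058673); V <- V + (h/6)(k1 + 2k2 + 2k3 + k4): V^x = -0.1442, V^y = 0.1617


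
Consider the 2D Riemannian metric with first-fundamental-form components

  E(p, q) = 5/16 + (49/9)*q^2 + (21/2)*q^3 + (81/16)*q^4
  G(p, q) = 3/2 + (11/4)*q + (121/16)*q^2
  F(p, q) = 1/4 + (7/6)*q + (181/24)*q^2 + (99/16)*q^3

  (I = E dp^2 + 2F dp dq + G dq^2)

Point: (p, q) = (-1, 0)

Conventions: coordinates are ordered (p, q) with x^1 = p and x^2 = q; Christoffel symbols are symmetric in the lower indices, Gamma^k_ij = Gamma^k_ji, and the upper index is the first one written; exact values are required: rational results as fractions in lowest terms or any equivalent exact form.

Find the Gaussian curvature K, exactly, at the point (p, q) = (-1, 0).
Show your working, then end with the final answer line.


E = 5/16, F = 1/4, G = 3/2, EG - F^2 = 13/32 at the point
E_p = 0, E_q = 0, F_p = 0, F_q = 7/6, G_p = 0, G_q = 11/4
E_qq = 98/9, F_pq = 0, G_pp = 0
Compute both Brioschi determinants and normalise by (EG - F^2)^2.
M1 = [[-E_qq/2 + F_pq - G_pp/2, E_p/2, F_p - E_q/2], [F_q - G_p/2, E, F], [G_q/2, F, G]] = [[-49/9, 0, 0], [7/6, 5/16, 1/4], [11/8, 1/4, 3/2]]; det M1 = -637/288
M2 = [[0, E_q/2, G_p/2], [E_q/2, E, F], [G_p/2, F, G]] = [[0, 0, 0], [0, 5/16, 1/4], [0, 1/4, 3/2]]; det M2 = 0
det M1 - det M2 = -637/288; K = -637/288 / (13/32)^2 = -1568/117

Answer: K = -1568/117


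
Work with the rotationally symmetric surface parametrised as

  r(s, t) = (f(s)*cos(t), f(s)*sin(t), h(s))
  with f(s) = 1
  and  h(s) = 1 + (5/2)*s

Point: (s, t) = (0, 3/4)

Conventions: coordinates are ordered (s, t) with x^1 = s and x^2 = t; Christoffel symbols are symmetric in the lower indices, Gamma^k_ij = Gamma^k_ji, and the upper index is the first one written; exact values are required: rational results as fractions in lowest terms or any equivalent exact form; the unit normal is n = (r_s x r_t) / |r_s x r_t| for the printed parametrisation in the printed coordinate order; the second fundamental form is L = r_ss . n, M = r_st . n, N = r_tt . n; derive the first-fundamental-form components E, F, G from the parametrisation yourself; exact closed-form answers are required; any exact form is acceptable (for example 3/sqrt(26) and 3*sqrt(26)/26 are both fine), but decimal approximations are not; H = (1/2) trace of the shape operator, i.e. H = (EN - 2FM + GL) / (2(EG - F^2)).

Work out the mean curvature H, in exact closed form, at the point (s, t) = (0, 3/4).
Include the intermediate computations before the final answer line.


f = 1, f' = 0, f'' = 0, h' = 5/2, h'' = 0
E = 25/4, F = 0, G = 1; answer radicand W^2 = 25/4
unnormalised second-form numerators: l = 0, m = 0, n = 5/2; L = l/sqrt(25/4), and similarly M = m/sqrt(W^2), N = n/sqrt(W^2)
H = (E*n - 2*F*m + G*l) / (2*(EG - F^2)*sqrt(W^2)); E*n - 2*F*m + G*l = 125/8, EG - F^2 = 25/4, so H = (5/4)/sqrt(25/4)

Answer: H = 1/2
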